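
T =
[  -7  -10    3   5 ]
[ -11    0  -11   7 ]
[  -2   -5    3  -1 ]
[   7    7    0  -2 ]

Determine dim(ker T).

1

Row reduce to echelon form.
R2 ← R2 − (11/7)·R1: [0, 110/7, -110/7, -6/7]
R3 ← R3 − (2/7)·R1: [0, -15/7, 15/7, -17/7]
R4 ← R4 + R1: [0, -3, 3, 3]
R3 ← R3 + (3/22)·R2: [0, 0, 0, -28/11]
R4 ← R4 + (21/110)·R2: [0, 0, 0, 156/55]
R4 ← R4 + (39/35)·R3: [0, 0, 0, 0]
3 nonzero rows, so rank(T) = 3.
T has 4 columns; by rank–nullity, nullity = 4 − 3 = 1.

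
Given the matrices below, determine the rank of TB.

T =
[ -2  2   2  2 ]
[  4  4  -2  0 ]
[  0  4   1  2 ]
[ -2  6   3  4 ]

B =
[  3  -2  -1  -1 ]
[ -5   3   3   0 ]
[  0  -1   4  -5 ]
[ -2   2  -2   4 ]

First compute TB:
[[-20,  12,  12,   0],
 [ -8,   6,   0,   6],
 [-24,  15,  12,   3],
 [-44,  27,  24,   3]]
Now row reduce the product.
R2 ← R2 − (2/5)·R1: [0, 6/5, -24/5, 6]
R3 ← R3 − (6/5)·R1: [0, 3/5, -12/5, 3]
R4 ← R4 − (11/5)·R1: [0, 3/5, -12/5, 3]
R3 ← R3 − (1/2)·R2: [0, 0, 0, 0]
R4 ← R4 − (1/2)·R2: [0, 0, 0, 0]
2 nonzero rows, so rank(TB) = 2.

2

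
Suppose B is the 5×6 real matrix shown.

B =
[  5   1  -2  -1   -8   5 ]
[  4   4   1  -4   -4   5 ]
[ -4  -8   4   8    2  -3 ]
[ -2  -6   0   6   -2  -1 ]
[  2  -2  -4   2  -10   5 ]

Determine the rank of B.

Row reduce to echelon form.
R2 ← R2 − (4/5)·R1: [0, 16/5, 13/5, -16/5, 12/5, 1]
R3 ← R3 + (4/5)·R1: [0, -36/5, 12/5, 36/5, -22/5, 1]
R4 ← R4 + (2/5)·R1: [0, -28/5, -4/5, 28/5, -26/5, 1]
R5 ← R5 − (2/5)·R1: [0, -12/5, -16/5, 12/5, -34/5, 3]
R3 ← R3 + (9/4)·R2: [0, 0, 33/4, 0, 1, 13/4]
R4 ← R4 + (7/4)·R2: [0, 0, 15/4, 0, -1, 11/4]
R5 ← R5 + (3/4)·R2: [0, 0, -5/4, 0, -5, 15/4]
R4 ← R4 − (5/11)·R3: [0, 0, 0, 0, -16/11, 14/11]
R5 ← R5 + (5/33)·R3: [0, 0, 0, 0, -160/33, 140/33]
R5 ← R5 − (10/3)·R4: [0, 0, 0, 0, 0, 0]
Echelon form has 4 nonzero rows, so rank(B) = 4.

4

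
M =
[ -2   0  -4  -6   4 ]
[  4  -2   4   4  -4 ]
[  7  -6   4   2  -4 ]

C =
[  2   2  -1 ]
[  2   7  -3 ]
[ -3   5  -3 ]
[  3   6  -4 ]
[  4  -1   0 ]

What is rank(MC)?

First compute MC:
[[  6, -64,  38],
 [-12,  42, -26],
 [-20,   8,  -9]]
Now row reduce the product.
R2 ← R2 + (2)·R1: [0, -86, 50]
R3 ← R3 + (10/3)·R1: [0, -616/3, 353/3]
R3 ← R3 − (308/129)·R2: [0, 0, -221/129]
3 nonzero rows, so rank(MC) = 3.

3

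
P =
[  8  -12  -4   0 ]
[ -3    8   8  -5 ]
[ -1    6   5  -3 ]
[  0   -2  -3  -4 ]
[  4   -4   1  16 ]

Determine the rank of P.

Row reduce to echelon form.
R2 ← R2 + (3/8)·R1: [0, 7/2, 13/2, -5]
R3 ← R3 + (1/8)·R1: [0, 9/2, 9/2, -3]
R5 ← R5 − (1/2)·R1: [0, 2, 3, 16]
R3 ← R3 − (9/7)·R2: [0, 0, -27/7, 24/7]
R4 ← R4 + (4/7)·R2: [0, 0, 5/7, -48/7]
R5 ← R5 − (4/7)·R2: [0, 0, -5/7, 132/7]
R4 ← R4 + (5/27)·R3: [0, 0, 0, -56/9]
R5 ← R5 − (5/27)·R3: [0, 0, 0, 164/9]
R5 ← R5 + (41/14)·R4: [0, 0, 0, 0]
Echelon form has 4 nonzero rows, so rank(P) = 4.

4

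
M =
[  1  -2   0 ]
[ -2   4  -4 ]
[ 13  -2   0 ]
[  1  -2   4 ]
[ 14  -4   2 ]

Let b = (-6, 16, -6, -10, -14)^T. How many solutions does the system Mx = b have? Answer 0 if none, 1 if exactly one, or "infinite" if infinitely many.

1

Row reduce the augmented matrix [M | b].
R2 ← R2 + (2)·R1: [0, 0, -4, 4]
R3 ← R3 − (13)·R1: [0, 24, 0, 72]
R4 ← R4 − R1: [0, 0, 4, -4]
R5 ← R5 − (14)·R1: [0, 24, 2, 70]
Swap R2 ↔ R3
R5 ← R5 − R2: [0, 0, 2, -2]
R4 ← R4 + R3: [0, 0, 0, 0]
R5 ← R5 + (1/2)·R3: [0, 0, 0, 0]
The echelon form has 3 nonzero rows, and every pivot lies in the first 3 columns, so rank(M) = rank([M|b]) = 3.
The system is consistent.
rank = 3 = number of unknowns, so the solution is unique.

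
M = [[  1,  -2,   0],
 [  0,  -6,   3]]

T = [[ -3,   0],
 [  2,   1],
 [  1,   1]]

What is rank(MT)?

2

First compute MT:
[[ -7,  -2],
 [ -9,  -3]]
Now row reduce the product.
R2 ← R2 − (9/7)·R1: [0, -3/7]
2 nonzero rows, so rank(MT) = 2.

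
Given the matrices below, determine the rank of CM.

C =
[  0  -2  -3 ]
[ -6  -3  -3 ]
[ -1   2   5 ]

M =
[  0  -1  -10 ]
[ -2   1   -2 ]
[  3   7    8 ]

3

First compute CM:
[[ -5, -23, -20],
 [ -3, -18,  42],
 [ 11,  38,  46]]
Now row reduce the product.
R2 ← R2 − (3/5)·R1: [0, -21/5, 54]
R3 ← R3 + (11/5)·R1: [0, -63/5, 2]
R3 ← R3 − (3)·R2: [0, 0, -160]
3 nonzero rows, so rank(CM) = 3.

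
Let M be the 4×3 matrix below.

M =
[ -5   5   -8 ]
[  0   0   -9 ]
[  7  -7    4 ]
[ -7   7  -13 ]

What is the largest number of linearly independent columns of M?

Row reduce to echelon form.
R3 ← R3 + (7/5)·R1: [0, 0, -36/5]
R4 ← R4 − (7/5)·R1: [0, 0, -9/5]
R3 ← R3 − (4/5)·R2: [0, 0, 0]
R4 ← R4 − (1/5)·R2: [0, 0, 0]
Echelon form has 2 nonzero rows, so rank(M) = 2.
The rank gives the maximum number of linearly independent columns: 2.

2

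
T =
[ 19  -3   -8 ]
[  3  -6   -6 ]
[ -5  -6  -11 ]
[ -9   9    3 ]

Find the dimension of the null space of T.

Row reduce to echelon form.
R2 ← R2 − (3/19)·R1: [0, -105/19, -90/19]
R3 ← R3 + (5/19)·R1: [0, -129/19, -249/19]
R4 ← R4 + (9/19)·R1: [0, 144/19, -15/19]
R3 ← R3 − (43/35)·R2: [0, 0, -51/7]
R4 ← R4 + (48/35)·R2: [0, 0, -51/7]
R4 ← R4 − R3: [0, 0, 0]
3 nonzero rows, so rank(T) = 3.
T has 3 columns; by rank–nullity, nullity = 3 − 3 = 0.

0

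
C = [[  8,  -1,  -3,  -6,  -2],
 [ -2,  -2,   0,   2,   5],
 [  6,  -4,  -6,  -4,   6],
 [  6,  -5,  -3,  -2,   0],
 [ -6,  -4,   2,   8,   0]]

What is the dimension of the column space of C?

4

Row reduce to echelon form.
R2 ← R2 + (1/4)·R1: [0, -9/4, -3/4, 1/2, 9/2]
R3 ← R3 − (3/4)·R1: [0, -13/4, -15/4, 1/2, 15/2]
R4 ← R4 − (3/4)·R1: [0, -17/4, -3/4, 5/2, 3/2]
R5 ← R5 + (3/4)·R1: [0, -19/4, -1/4, 7/2, -3/2]
R3 ← R3 − (13/9)·R2: [0, 0, -8/3, -2/9, 1]
R4 ← R4 − (17/9)·R2: [0, 0, 2/3, 14/9, -7]
R5 ← R5 − (19/9)·R2: [0, 0, 4/3, 22/9, -11]
R4 ← R4 + (1/4)·R3: [0, 0, 0, 3/2, -27/4]
R5 ← R5 + (1/2)·R3: [0, 0, 0, 7/3, -21/2]
R5 ← R5 − (14/9)·R4: [0, 0, 0, 0, 0]
Echelon form has 4 nonzero rows, so rank(C) = 4.
The column space has dimension equal to the rank: 4.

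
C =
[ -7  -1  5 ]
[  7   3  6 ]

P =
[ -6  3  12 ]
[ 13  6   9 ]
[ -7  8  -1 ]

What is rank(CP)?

First compute CP:
[[ -6,  13, -98],
 [-45,  87, 105]]
Now row reduce the product.
R2 ← R2 − (15/2)·R1: [0, -21/2, 840]
2 nonzero rows, so rank(CP) = 2.

2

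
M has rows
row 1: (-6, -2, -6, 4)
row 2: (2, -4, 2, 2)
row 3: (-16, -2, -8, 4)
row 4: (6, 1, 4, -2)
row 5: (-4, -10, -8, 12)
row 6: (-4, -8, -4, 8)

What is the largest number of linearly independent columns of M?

Row reduce to echelon form.
R2 ← R2 + (1/3)·R1: [0, -14/3, 0, 10/3]
R3 ← R3 − (8/3)·R1: [0, 10/3, 8, -20/3]
R4 ← R4 + R1: [0, -1, -2, 2]
R5 ← R5 − (2/3)·R1: [0, -26/3, -4, 28/3]
R6 ← R6 − (2/3)·R1: [0, -20/3, 0, 16/3]
R3 ← R3 + (5/7)·R2: [0, 0, 8, -30/7]
R4 ← R4 − (3/14)·R2: [0, 0, -2, 9/7]
R5 ← R5 − (13/7)·R2: [0, 0, -4, 22/7]
R6 ← R6 − (10/7)·R2: [0, 0, 0, 4/7]
R4 ← R4 + (1/4)·R3: [0, 0, 0, 3/14]
R5 ← R5 + (1/2)·R3: [0, 0, 0, 1]
R5 ← R5 − (14/3)·R4: [0, 0, 0, 0]
R6 ← R6 − (8/3)·R4: [0, 0, 0, 0]
Echelon form has 4 nonzero rows, so rank(M) = 4.
The rank gives the maximum number of linearly independent columns: 4.

4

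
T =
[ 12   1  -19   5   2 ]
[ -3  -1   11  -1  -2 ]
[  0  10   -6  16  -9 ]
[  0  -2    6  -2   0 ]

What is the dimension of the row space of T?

Row reduce to echelon form.
R2 ← R2 + (1/4)·R1: [0, -3/4, 25/4, 1/4, -3/2]
R3 ← R3 + (40/3)·R2: [0, 0, 232/3, 58/3, -29]
R4 ← R4 − (8/3)·R2: [0, 0, -32/3, -8/3, 4]
R4 ← R4 + (4/29)·R3: [0, 0, 0, 0, 0]
Echelon form has 3 nonzero rows, so rank(T) = 3.
The row space has dimension equal to the rank: 3.

3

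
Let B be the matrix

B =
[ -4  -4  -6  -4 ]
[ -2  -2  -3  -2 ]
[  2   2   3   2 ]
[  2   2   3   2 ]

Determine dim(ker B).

3

Row reduce to echelon form.
R2 ← R2 − (1/2)·R1: [0, 0, 0, 0]
R3 ← R3 + (1/2)·R1: [0, 0, 0, 0]
R4 ← R4 + (1/2)·R1: [0, 0, 0, 0]
1 nonzero row, so rank(B) = 1.
B has 4 columns; by rank–nullity, nullity = 4 − 1 = 3.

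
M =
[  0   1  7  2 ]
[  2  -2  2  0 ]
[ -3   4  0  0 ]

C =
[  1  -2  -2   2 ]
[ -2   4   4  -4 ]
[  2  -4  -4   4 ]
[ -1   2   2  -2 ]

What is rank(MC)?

1

First compute MC:
[[ 10, -20, -20,  20],
 [ 10, -20, -20,  20],
 [-11,  22,  22, -22]]
Now row reduce the product.
R2 ← R2 − R1: [0, 0, 0, 0]
R3 ← R3 + (11/10)·R1: [0, 0, 0, 0]
1 nonzero row, so rank(MC) = 1.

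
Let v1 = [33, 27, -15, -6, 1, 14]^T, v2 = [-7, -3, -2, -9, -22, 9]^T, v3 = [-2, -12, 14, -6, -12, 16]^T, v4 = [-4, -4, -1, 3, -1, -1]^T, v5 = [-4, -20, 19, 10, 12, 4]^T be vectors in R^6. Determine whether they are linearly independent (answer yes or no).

Form the matrix with these vectors as rows and row reduce.
R2 ← R2 + (7/33)·R1: [0, 30/11, -57/11, -113/11, -719/33, 395/33]
R3 ← R3 + (2/33)·R1: [0, -114/11, 144/11, -70/11, -394/33, 556/33]
R4 ← R4 + (4/33)·R1: [0, -8/11, -31/11, 25/11, -29/33, 23/33]
R5 ← R5 + (4/33)·R1: [0, -184/11, 189/11, 102/11, 400/33, 188/33]
R3 ← R3 + (19/5)·R2: [0, 0, -33/5, -227/5, -1421/15, 187/3]
R4 ← R4 + (4/15)·R2: [0, 0, -21/5, -7/15, -301/45, 35/9]
R5 ← R5 + (92/15)·R2: [0, 0, -73/5, -806/15, -5468/45, 712/9]
R4 ← R4 − (7/11)·R3: [0, 0, 0, 938/33, 5306/99, -322/9]
R5 ← R5 − (73/33)·R3: [0, 0, 0, 1541/33, 8717/99, -529/9]
R5 ← R5 − (23/14)·R4: [0, 0, 0, 0, 0, 0]
4 nonzero rows, so the 5 vectors span a space of dimension 4.
Since 4 < 5, the vectors are linearly dependent.

no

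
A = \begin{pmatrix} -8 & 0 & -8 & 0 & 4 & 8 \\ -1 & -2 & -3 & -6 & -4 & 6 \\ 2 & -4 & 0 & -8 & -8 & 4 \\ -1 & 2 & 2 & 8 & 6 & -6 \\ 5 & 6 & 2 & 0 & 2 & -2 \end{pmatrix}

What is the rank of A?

Row reduce to echelon form.
R2 ← R2 − (1/8)·R1: [0, -2, -2, -6, -9/2, 5]
R3 ← R3 + (1/4)·R1: [0, -4, -2, -8, -7, 6]
R4 ← R4 − (1/8)·R1: [0, 2, 3, 8, 11/2, -7]
R5 ← R5 + (5/8)·R1: [0, 6, -3, 0, 9/2, 3]
R3 ← R3 − (2)·R2: [0, 0, 2, 4, 2, -4]
R4 ← R4 + R2: [0, 0, 1, 2, 1, -2]
R5 ← R5 + (3)·R2: [0, 0, -9, -18, -9, 18]
R4 ← R4 − (1/2)·R3: [0, 0, 0, 0, 0, 0]
R5 ← R5 + (9/2)·R3: [0, 0, 0, 0, 0, 0]
Echelon form has 3 nonzero rows, so rank(A) = 3.

3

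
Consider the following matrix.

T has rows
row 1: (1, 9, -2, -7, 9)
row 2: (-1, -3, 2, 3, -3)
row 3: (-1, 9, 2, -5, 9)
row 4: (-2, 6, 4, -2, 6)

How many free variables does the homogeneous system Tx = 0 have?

Row reduce to echelon form.
R2 ← R2 + R1: [0, 6, 0, -4, 6]
R3 ← R3 + R1: [0, 18, 0, -12, 18]
R4 ← R4 + (2)·R1: [0, 24, 0, -16, 24]
R3 ← R3 − (3)·R2: [0, 0, 0, 0, 0]
R4 ← R4 − (4)·R2: [0, 0, 0, 0, 0]
2 nonzero rows, so rank(T) = 2.
T has 5 columns; by rank–nullity, nullity = 5 − 2 = 3.

3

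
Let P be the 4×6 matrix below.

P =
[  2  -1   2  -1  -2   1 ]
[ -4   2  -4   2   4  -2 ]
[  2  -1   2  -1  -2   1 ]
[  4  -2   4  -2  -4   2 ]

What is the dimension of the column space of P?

1

Row reduce to echelon form.
R2 ← R2 + (2)·R1: [0, 0, 0, 0, 0, 0]
R3 ← R3 − R1: [0, 0, 0, 0, 0, 0]
R4 ← R4 − (2)·R1: [0, 0, 0, 0, 0, 0]
Echelon form has 1 nonzero row, so rank(P) = 1.
The column space has dimension equal to the rank: 1.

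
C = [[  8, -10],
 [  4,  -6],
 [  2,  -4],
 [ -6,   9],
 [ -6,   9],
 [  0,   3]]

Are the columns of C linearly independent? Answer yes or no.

yes

Row reduce C to echelon form.
R2 ← R2 − (1/2)·R1: [0, -1]
R3 ← R3 − (1/4)·R1: [0, -3/2]
R4 ← R4 + (3/4)·R1: [0, 3/2]
R5 ← R5 + (3/4)·R1: [0, 3/2]
R3 ← R3 − (3/2)·R2: [0, 0]
R4 ← R4 + (3/2)·R2: [0, 0]
R5 ← R5 + (3/2)·R2: [0, 0]
R6 ← R6 + (3)·R2: [0, 0]
2 pivots among 2 columns.
Every column is a pivot column, so the columns are linearly independent.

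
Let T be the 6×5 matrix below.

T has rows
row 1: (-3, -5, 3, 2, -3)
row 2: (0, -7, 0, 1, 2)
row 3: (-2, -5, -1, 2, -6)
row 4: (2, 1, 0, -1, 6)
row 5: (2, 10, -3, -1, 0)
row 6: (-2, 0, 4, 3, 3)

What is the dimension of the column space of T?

Row reduce to echelon form.
R3 ← R3 − (2/3)·R1: [0, -5/3, -3, 2/3, -4]
R4 ← R4 + (2/3)·R1: [0, -7/3, 2, 1/3, 4]
R5 ← R5 + (2/3)·R1: [0, 20/3, -1, 1/3, -2]
R6 ← R6 − (2/3)·R1: [0, 10/3, 2, 5/3, 5]
R3 ← R3 − (5/21)·R2: [0, 0, -3, 3/7, -94/21]
R4 ← R4 − (1/3)·R2: [0, 0, 2, 0, 10/3]
R5 ← R5 + (20/21)·R2: [0, 0, -1, 9/7, -2/21]
R6 ← R6 + (10/21)·R2: [0, 0, 2, 15/7, 125/21]
R4 ← R4 + (2/3)·R3: [0, 0, 0, 2/7, 22/63]
R5 ← R5 − (1/3)·R3: [0, 0, 0, 8/7, 88/63]
R6 ← R6 + (2/3)·R3: [0, 0, 0, 17/7, 187/63]
R5 ← R5 − (4)·R4: [0, 0, 0, 0, 0]
R6 ← R6 − (17/2)·R4: [0, 0, 0, 0, 0]
Echelon form has 4 nonzero rows, so rank(T) = 4.
The column space has dimension equal to the rank: 4.

4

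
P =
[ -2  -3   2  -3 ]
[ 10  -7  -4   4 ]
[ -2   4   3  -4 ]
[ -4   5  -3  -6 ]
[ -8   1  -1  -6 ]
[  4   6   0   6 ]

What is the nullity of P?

0

Row reduce to echelon form.
R2 ← R2 + (5)·R1: [0, -22, 6, -11]
R3 ← R3 − R1: [0, 7, 1, -1]
R4 ← R4 − (2)·R1: [0, 11, -7, 0]
R5 ← R5 − (4)·R1: [0, 13, -9, 6]
R6 ← R6 + (2)·R1: [0, 0, 4, 0]
R3 ← R3 + (7/22)·R2: [0, 0, 32/11, -9/2]
R4 ← R4 + (1/2)·R2: [0, 0, -4, -11/2]
R5 ← R5 + (13/22)·R2: [0, 0, -60/11, -1/2]
R4 ← R4 + (11/8)·R3: [0, 0, 0, -187/16]
R5 ← R5 + (15/8)·R3: [0, 0, 0, -143/16]
R6 ← R6 − (11/8)·R3: [0, 0, 0, 99/16]
R5 ← R5 − (13/17)·R4: [0, 0, 0, 0]
R6 ← R6 + (9/17)·R4: [0, 0, 0, 0]
4 nonzero rows, so rank(P) = 4.
P has 4 columns; by rank–nullity, nullity = 4 − 4 = 0.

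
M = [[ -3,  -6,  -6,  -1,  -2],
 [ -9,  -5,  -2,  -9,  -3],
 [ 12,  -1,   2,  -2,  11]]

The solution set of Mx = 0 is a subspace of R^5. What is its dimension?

2

Row reduce to echelon form.
R2 ← R2 − (3)·R1: [0, 13, 16, -6, 3]
R3 ← R3 + (4)·R1: [0, -25, -22, -6, 3]
R3 ← R3 + (25/13)·R2: [0, 0, 114/13, -228/13, 114/13]
3 nonzero rows, so rank(M) = 3.
M has 5 columns; by rank–nullity, nullity = 5 − 3 = 2.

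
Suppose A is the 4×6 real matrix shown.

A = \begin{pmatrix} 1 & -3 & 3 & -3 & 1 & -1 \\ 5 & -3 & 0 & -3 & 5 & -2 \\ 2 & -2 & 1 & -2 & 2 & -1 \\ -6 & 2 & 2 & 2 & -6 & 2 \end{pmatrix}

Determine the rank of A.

Row reduce to echelon form.
R2 ← R2 − (5)·R1: [0, 12, -15, 12, 0, 3]
R3 ← R3 − (2)·R1: [0, 4, -5, 4, 0, 1]
R4 ← R4 + (6)·R1: [0, -16, 20, -16, 0, -4]
R3 ← R3 − (1/3)·R2: [0, 0, 0, 0, 0, 0]
R4 ← R4 + (4/3)·R2: [0, 0, 0, 0, 0, 0]
Echelon form has 2 nonzero rows, so rank(A) = 2.

2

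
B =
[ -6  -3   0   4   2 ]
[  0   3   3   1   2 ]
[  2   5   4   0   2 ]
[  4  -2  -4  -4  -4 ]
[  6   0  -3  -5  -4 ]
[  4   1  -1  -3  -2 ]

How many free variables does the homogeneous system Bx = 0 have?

3

Row reduce to echelon form.
R3 ← R3 + (1/3)·R1: [0, 4, 4, 4/3, 8/3]
R4 ← R4 + (2/3)·R1: [0, -4, -4, -4/3, -8/3]
R5 ← R5 + R1: [0, -3, -3, -1, -2]
R6 ← R6 + (2/3)·R1: [0, -1, -1, -1/3, -2/3]
R3 ← R3 − (4/3)·R2: [0, 0, 0, 0, 0]
R4 ← R4 + (4/3)·R2: [0, 0, 0, 0, 0]
R5 ← R5 + R2: [0, 0, 0, 0, 0]
R6 ← R6 + (1/3)·R2: [0, 0, 0, 0, 0]
2 nonzero rows, so rank(B) = 2.
B has 5 columns; by rank–nullity, nullity = 5 − 2 = 3.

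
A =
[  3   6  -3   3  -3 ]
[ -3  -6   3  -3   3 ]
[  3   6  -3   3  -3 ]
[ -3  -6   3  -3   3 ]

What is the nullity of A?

Row reduce to echelon form.
R2 ← R2 + R1: [0, 0, 0, 0, 0]
R3 ← R3 − R1: [0, 0, 0, 0, 0]
R4 ← R4 + R1: [0, 0, 0, 0, 0]
1 nonzero row, so rank(A) = 1.
A has 5 columns; by rank–nullity, nullity = 5 − 1 = 4.

4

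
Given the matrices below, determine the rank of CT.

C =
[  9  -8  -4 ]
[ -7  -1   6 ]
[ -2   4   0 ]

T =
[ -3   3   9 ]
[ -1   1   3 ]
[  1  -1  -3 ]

1

First compute CT:
[[-23,  23,  69],
 [ 28, -28, -84],
 [  2,  -2,  -6]]
Now row reduce the product.
R2 ← R2 + (28/23)·R1: [0, 0, 0]
R3 ← R3 + (2/23)·R1: [0, 0, 0]
1 nonzero row, so rank(CT) = 1.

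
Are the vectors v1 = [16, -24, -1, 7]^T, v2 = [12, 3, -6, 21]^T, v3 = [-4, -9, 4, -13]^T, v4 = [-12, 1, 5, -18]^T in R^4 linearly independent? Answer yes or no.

Form the matrix with these vectors as rows and row reduce.
R2 ← R2 − (3/4)·R1: [0, 21, -21/4, 63/4]
R3 ← R3 + (1/4)·R1: [0, -15, 15/4, -45/4]
R4 ← R4 + (3/4)·R1: [0, -17, 17/4, -51/4]
R3 ← R3 + (5/7)·R2: [0, 0, 0, 0]
R4 ← R4 + (17/21)·R2: [0, 0, 0, 0]
2 nonzero rows, so the 4 vectors span a space of dimension 2.
Since 2 < 4, the vectors are linearly dependent.

no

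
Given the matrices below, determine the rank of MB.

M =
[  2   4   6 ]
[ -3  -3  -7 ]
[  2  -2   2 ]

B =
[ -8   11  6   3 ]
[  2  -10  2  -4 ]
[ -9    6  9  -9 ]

2

First compute MB:
[[-62,  18,  74, -64],
 [ 81, -45, -87,  66],
 [-38,  54,  26,  -4]]
Now row reduce the product.
R2 ← R2 + (81/62)·R1: [0, -666/31, 300/31, -546/31]
R3 ← R3 − (19/31)·R1: [0, 1332/31, -600/31, 1092/31]
R3 ← R3 + (2)·R2: [0, 0, 0, 0]
2 nonzero rows, so rank(MB) = 2.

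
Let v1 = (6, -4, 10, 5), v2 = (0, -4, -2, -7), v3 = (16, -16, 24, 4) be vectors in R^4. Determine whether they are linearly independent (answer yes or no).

Form the matrix with these vectors as rows and row reduce.
R3 ← R3 − (8/3)·R1: [0, -16/3, -8/3, -28/3]
R3 ← R3 − (4/3)·R2: [0, 0, 0, 0]
2 nonzero rows, so the 3 vectors span a space of dimension 2.
Since 2 < 3, the vectors are linearly dependent.

no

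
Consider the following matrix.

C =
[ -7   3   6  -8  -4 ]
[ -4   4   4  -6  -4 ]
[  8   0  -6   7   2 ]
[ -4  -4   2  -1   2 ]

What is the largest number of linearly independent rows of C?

2

Row reduce to echelon form.
R2 ← R2 − (4/7)·R1: [0, 16/7, 4/7, -10/7, -12/7]
R3 ← R3 + (8/7)·R1: [0, 24/7, 6/7, -15/7, -18/7]
R4 ← R4 − (4/7)·R1: [0, -40/7, -10/7, 25/7, 30/7]
R3 ← R3 − (3/2)·R2: [0, 0, 0, 0, 0]
R4 ← R4 + (5/2)·R2: [0, 0, 0, 0, 0]
Echelon form has 2 nonzero rows, so rank(C) = 2.
The rank gives the maximum number of linearly independent rows: 2.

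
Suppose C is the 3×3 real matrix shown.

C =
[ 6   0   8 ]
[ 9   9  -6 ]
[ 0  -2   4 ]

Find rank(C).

2

Row reduce to echelon form.
R2 ← R2 − (3/2)·R1: [0, 9, -18]
R3 ← R3 + (2/9)·R2: [0, 0, 0]
Echelon form has 2 nonzero rows, so rank(C) = 2.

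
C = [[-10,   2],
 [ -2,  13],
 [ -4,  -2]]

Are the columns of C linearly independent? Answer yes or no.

yes

Row reduce C to echelon form.
R2 ← R2 − (1/5)·R1: [0, 63/5]
R3 ← R3 − (2/5)·R1: [0, -14/5]
R3 ← R3 + (2/9)·R2: [0, 0]
2 pivots among 2 columns.
Every column is a pivot column, so the columns are linearly independent.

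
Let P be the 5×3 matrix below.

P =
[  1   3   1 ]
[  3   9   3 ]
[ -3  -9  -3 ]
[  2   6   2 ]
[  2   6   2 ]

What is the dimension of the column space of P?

Row reduce to echelon form.
R2 ← R2 − (3)·R1: [0, 0, 0]
R3 ← R3 + (3)·R1: [0, 0, 0]
R4 ← R4 − (2)·R1: [0, 0, 0]
R5 ← R5 − (2)·R1: [0, 0, 0]
Echelon form has 1 nonzero row, so rank(P) = 1.
The column space has dimension equal to the rank: 1.

1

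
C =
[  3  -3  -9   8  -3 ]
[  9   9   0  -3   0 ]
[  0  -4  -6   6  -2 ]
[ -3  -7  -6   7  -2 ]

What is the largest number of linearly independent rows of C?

2

Row reduce to echelon form.
R2 ← R2 − (3)·R1: [0, 18, 27, -27, 9]
R4 ← R4 + R1: [0, -10, -15, 15, -5]
R3 ← R3 + (2/9)·R2: [0, 0, 0, 0, 0]
R4 ← R4 + (5/9)·R2: [0, 0, 0, 0, 0]
Echelon form has 2 nonzero rows, so rank(C) = 2.
The rank gives the maximum number of linearly independent rows: 2.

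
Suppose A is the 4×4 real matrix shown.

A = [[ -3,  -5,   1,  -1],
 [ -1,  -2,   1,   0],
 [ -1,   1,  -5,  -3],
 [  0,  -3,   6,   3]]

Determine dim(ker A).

Row reduce to echelon form.
R2 ← R2 − (1/3)·R1: [0, -1/3, 2/3, 1/3]
R3 ← R3 − (1/3)·R1: [0, 8/3, -16/3, -8/3]
R3 ← R3 + (8)·R2: [0, 0, 0, 0]
R4 ← R4 − (9)·R2: [0, 0, 0, 0]
2 nonzero rows, so rank(A) = 2.
A has 4 columns; by rank–nullity, nullity = 4 − 2 = 2.

2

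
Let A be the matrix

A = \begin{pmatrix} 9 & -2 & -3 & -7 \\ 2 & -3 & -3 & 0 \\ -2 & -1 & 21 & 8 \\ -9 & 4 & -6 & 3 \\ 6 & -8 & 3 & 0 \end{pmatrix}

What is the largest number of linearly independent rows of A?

Row reduce to echelon form.
R2 ← R2 − (2/9)·R1: [0, -23/9, -7/3, 14/9]
R3 ← R3 + (2/9)·R1: [0, -13/9, 61/3, 58/9]
R4 ← R4 + R1: [0, 2, -9, -4]
R5 ← R5 − (2/3)·R1: [0, -20/3, 5, 14/3]
R3 ← R3 − (13/23)·R2: [0, 0, 498/23, 128/23]
R4 ← R4 + (18/23)·R2: [0, 0, -249/23, -64/23]
R5 ← R5 − (60/23)·R2: [0, 0, 255/23, 14/23]
R4 ← R4 + (1/2)·R3: [0, 0, 0, 0]
R5 ← R5 − (85/166)·R3: [0, 0, 0, -186/83]
Swap R4 ↔ R5
Echelon form has 4 nonzero rows, so rank(A) = 4.
The rank gives the maximum number of linearly independent rows: 4.

4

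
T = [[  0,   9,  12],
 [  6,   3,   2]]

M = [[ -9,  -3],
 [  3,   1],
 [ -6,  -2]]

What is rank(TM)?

1

First compute TM:
[[-45, -15],
 [-57, -19]]
Now row reduce the product.
R2 ← R2 − (19/15)·R1: [0, 0]
1 nonzero row, so rank(TM) = 1.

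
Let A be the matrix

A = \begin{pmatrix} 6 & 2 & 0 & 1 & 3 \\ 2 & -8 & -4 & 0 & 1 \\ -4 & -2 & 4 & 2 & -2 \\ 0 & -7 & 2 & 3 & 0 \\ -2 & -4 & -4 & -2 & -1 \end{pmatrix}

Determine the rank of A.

3

Row reduce to echelon form.
R2 ← R2 − (1/3)·R1: [0, -26/3, -4, -1/3, 0]
R3 ← R3 + (2/3)·R1: [0, -2/3, 4, 8/3, 0]
R5 ← R5 + (1/3)·R1: [0, -10/3, -4, -5/3, 0]
R3 ← R3 − (1/13)·R2: [0, 0, 56/13, 35/13, 0]
R4 ← R4 − (21/26)·R2: [0, 0, 68/13, 85/26, 0]
R5 ← R5 − (5/13)·R2: [0, 0, -32/13, -20/13, 0]
R4 ← R4 − (17/14)·R3: [0, 0, 0, 0, 0]
R5 ← R5 + (4/7)·R3: [0, 0, 0, 0, 0]
Echelon form has 3 nonzero rows, so rank(A) = 3.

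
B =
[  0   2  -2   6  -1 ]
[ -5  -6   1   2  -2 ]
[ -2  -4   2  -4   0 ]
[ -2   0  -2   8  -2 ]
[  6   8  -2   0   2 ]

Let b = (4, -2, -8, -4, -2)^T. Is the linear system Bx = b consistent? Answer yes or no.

no

Row reduce the augmented matrix [B | b].
Swap R1 ↔ R2
R3 ← R3 − (2/5)·R1: [0, -8/5, 8/5, -24/5, 4/5, -36/5]
R4 ← R4 − (2/5)·R1: [0, 12/5, -12/5, 36/5, -6/5, -16/5]
R5 ← R5 + (6/5)·R1: [0, 4/5, -4/5, 12/5, -2/5, -22/5]
R3 ← R3 + (4/5)·R2: [0, 0, 0, 0, 0, -4]
R4 ← R4 − (6/5)·R2: [0, 0, 0, 0, 0, -8]
R5 ← R5 − (2/5)·R2: [0, 0, 0, 0, 0, -6]
R4 ← R4 − (2)·R3: [0, 0, 0, 0, 0, 0]
R5 ← R5 − (3/2)·R3: [0, 0, 0, 0, 0, 0]
The echelon form has 3 nonzero rows; the last pivot sits in the augmented column, so rank(B) = 2 but rank([B|b]) = 3.
Since the ranks differ, the system is inconsistent.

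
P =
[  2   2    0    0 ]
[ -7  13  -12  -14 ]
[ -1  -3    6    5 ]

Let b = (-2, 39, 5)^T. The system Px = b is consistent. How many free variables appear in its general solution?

Row reduce the augmented matrix [P | b].
R2 ← R2 + (7/2)·R1: [0, 20, -12, -14, 32]
R3 ← R3 + (1/2)·R1: [0, -2, 6, 5, 4]
R3 ← R3 + (1/10)·R2: [0, 0, 24/5, 18/5, 36/5]
The echelon form has 3 nonzero rows, and every pivot lies in the first 4 columns, so rank(P) = rank([P|b]) = 3.
The system is consistent.
Free variables = (unknowns) − (rank) = 4 − 3 = 1.

1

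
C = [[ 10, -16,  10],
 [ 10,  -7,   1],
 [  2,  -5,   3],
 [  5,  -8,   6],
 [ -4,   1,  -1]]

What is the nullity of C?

0

Row reduce to echelon form.
R2 ← R2 − R1: [0, 9, -9]
R3 ← R3 − (1/5)·R1: [0, -9/5, 1]
R4 ← R4 − (1/2)·R1: [0, 0, 1]
R5 ← R5 + (2/5)·R1: [0, -27/5, 3]
R3 ← R3 + (1/5)·R2: [0, 0, -4/5]
R5 ← R5 + (3/5)·R2: [0, 0, -12/5]
R4 ← R4 + (5/4)·R3: [0, 0, 0]
R5 ← R5 − (3)·R3: [0, 0, 0]
3 nonzero rows, so rank(C) = 3.
C has 3 columns; by rank–nullity, nullity = 3 − 3 = 0.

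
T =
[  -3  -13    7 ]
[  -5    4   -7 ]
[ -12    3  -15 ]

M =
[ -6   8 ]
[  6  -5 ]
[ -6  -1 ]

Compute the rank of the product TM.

2

First compute TM:
[[-102,  34],
 [ 96, -53],
 [180, -96]]
Now row reduce the product.
R2 ← R2 + (16/17)·R1: [0, -21]
R3 ← R3 + (30/17)·R1: [0, -36]
R3 ← R3 − (12/7)·R2: [0, 0]
2 nonzero rows, so rank(TM) = 2.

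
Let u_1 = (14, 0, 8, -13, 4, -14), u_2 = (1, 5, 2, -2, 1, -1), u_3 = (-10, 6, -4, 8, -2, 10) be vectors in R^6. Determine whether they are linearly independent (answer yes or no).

Form the matrix with these vectors as rows and row reduce.
R2 ← R2 − (1/14)·R1: [0, 5, 10/7, -15/14, 5/7, 0]
R3 ← R3 + (5/7)·R1: [0, 6, 12/7, -9/7, 6/7, 0]
R3 ← R3 − (6/5)·R2: [0, 0, 0, 0, 0, 0]
2 nonzero rows, so the 3 vectors span a space of dimension 2.
Since 2 < 3, the vectors are linearly dependent.

no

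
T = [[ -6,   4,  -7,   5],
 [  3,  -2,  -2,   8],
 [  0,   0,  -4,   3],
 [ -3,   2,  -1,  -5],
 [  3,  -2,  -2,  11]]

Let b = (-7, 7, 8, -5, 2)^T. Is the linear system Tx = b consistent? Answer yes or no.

Row reduce the augmented matrix [T | b].
R2 ← R2 + (1/2)·R1: [0, 0, -11/2, 21/2, 7/2]
R4 ← R4 − (1/2)·R1: [0, 0, 5/2, -15/2, -3/2]
R5 ← R5 + (1/2)·R1: [0, 0, -11/2, 27/2, -3/2]
R3 ← R3 − (8/11)·R2: [0, 0, 0, -51/11, 60/11]
R4 ← R4 + (5/11)·R2: [0, 0, 0, -30/11, 1/11]
R5 ← R5 − R2: [0, 0, 0, 3, -5]
R4 ← R4 − (10/17)·R3: [0, 0, 0, 0, -53/17]
R5 ← R5 + (11/17)·R3: [0, 0, 0, 0, -25/17]
R5 ← R5 − (25/53)·R4: [0, 0, 0, 0, 0]
The echelon form has 4 nonzero rows; the last pivot sits in the augmented column, so rank(T) = 3 but rank([T|b]) = 4.
Since the ranks differ, the system is inconsistent.

no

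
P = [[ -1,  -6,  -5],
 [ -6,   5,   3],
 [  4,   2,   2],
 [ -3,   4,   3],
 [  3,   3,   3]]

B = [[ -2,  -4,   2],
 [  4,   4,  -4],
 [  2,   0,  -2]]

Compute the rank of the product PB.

First compute PB:
[[-32, -20,  32],
 [ 38,  44, -38],
 [  4,  -8,  -4],
 [ 28,  28, -28],
 [ 12,   0, -12]]
Now row reduce the product.
R2 ← R2 + (19/16)·R1: [0, 81/4, 0]
R3 ← R3 + (1/8)·R1: [0, -21/2, 0]
R4 ← R4 + (7/8)·R1: [0, 21/2, 0]
R5 ← R5 + (3/8)·R1: [0, -15/2, 0]
R3 ← R3 + (14/27)·R2: [0, 0, 0]
R4 ← R4 − (14/27)·R2: [0, 0, 0]
R5 ← R5 + (10/27)·R2: [0, 0, 0]
2 nonzero rows, so rank(PB) = 2.

2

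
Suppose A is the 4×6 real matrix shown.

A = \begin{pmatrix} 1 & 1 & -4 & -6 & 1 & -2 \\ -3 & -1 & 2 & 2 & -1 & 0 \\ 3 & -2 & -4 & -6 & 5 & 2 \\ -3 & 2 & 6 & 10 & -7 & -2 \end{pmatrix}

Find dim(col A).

Row reduce to echelon form.
R2 ← R2 + (3)·R1: [0, 2, -10, -16, 2, -6]
R3 ← R3 − (3)·R1: [0, -5, 8, 12, 2, 8]
R4 ← R4 + (3)·R1: [0, 5, -6, -8, -4, -8]
R3 ← R3 + (5/2)·R2: [0, 0, -17, -28, 7, -7]
R4 ← R4 − (5/2)·R2: [0, 0, 19, 32, -9, 7]
R4 ← R4 + (19/17)·R3: [0, 0, 0, 12/17, -20/17, -14/17]
Echelon form has 4 nonzero rows, so rank(A) = 4.
The column space has dimension equal to the rank: 4.

4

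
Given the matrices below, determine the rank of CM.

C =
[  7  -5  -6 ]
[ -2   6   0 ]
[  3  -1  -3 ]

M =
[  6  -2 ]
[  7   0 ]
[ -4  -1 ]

2

First compute CM:
[[ 31,  -8],
 [ 30,   4],
 [ 23,  -3]]
Now row reduce the product.
R2 ← R2 − (30/31)·R1: [0, 364/31]
R3 ← R3 − (23/31)·R1: [0, 91/31]
R3 ← R3 − (1/4)·R2: [0, 0]
2 nonzero rows, so rank(CM) = 2.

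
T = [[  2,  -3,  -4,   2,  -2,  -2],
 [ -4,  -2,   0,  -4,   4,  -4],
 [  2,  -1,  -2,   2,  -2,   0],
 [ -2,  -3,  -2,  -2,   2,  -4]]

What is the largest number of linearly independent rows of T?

Row reduce to echelon form.
R2 ← R2 + (2)·R1: [0, -8, -8, 0, 0, -8]
R3 ← R3 − R1: [0, 2, 2, 0, 0, 2]
R4 ← R4 + R1: [0, -6, -6, 0, 0, -6]
R3 ← R3 + (1/4)·R2: [0, 0, 0, 0, 0, 0]
R4 ← R4 − (3/4)·R2: [0, 0, 0, 0, 0, 0]
Echelon form has 2 nonzero rows, so rank(T) = 2.
The rank gives the maximum number of linearly independent rows: 2.

2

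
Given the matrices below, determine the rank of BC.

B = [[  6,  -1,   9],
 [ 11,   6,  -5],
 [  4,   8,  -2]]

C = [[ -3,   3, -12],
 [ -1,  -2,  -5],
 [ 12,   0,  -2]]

First compute BC:
[[ 91,  20, -85],
 [-99,  21, -152],
 [-44,  -4, -84]]
Now row reduce the product.
R2 ← R2 + (99/91)·R1: [0, 3891/91, -22247/91]
R3 ← R3 + (44/91)·R1: [0, 516/91, -11384/91]
R3 ← R3 − (172/1297)·R2: [0, 0, -120204/1297]
3 nonzero rows, so rank(BC) = 3.

3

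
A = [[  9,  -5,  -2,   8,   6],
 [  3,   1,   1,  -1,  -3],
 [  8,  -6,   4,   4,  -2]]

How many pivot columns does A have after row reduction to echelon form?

3

Row reduce to echelon form.
R2 ← R2 − (1/3)·R1: [0, 8/3, 5/3, -11/3, -5]
R3 ← R3 − (8/9)·R1: [0, -14/9, 52/9, -28/9, -22/3]
R3 ← R3 + (7/12)·R2: [0, 0, 27/4, -21/4, -41/4]
Echelon form has 3 nonzero rows, so rank(A) = 3.
Each nonzero row contributes one pivot column: 3 pivot columns.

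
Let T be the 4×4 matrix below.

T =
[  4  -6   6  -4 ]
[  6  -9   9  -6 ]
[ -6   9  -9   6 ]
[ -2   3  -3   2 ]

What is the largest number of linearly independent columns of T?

1

Row reduce to echelon form.
R2 ← R2 − (3/2)·R1: [0, 0, 0, 0]
R3 ← R3 + (3/2)·R1: [0, 0, 0, 0]
R4 ← R4 + (1/2)·R1: [0, 0, 0, 0]
Echelon form has 1 nonzero row, so rank(T) = 1.
The rank gives the maximum number of linearly independent columns: 1.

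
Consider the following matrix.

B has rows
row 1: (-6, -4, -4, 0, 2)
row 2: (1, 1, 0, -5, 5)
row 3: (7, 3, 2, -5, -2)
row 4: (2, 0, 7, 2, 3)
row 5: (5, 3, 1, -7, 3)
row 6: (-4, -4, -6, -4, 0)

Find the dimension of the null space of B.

1

Row reduce to echelon form.
R2 ← R2 + (1/6)·R1: [0, 1/3, -2/3, -5, 16/3]
R3 ← R3 + (7/6)·R1: [0, -5/3, -8/3, -5, 1/3]
R4 ← R4 + (1/3)·R1: [0, -4/3, 17/3, 2, 11/3]
R5 ← R5 + (5/6)·R1: [0, -1/3, -7/3, -7, 14/3]
R6 ← R6 − (2/3)·R1: [0, -4/3, -10/3, -4, -4/3]
R3 ← R3 + (5)·R2: [0, 0, -6, -30, 27]
R4 ← R4 + (4)·R2: [0, 0, 3, -18, 25]
R5 ← R5 + R2: [0, 0, -3, -12, 10]
R6 ← R6 + (4)·R2: [0, 0, -6, -24, 20]
R4 ← R4 + (1/2)·R3: [0, 0, 0, -33, 77/2]
R5 ← R5 − (1/2)·R3: [0, 0, 0, 3, -7/2]
R6 ← R6 − R3: [0, 0, 0, 6, -7]
R5 ← R5 + (1/11)·R4: [0, 0, 0, 0, 0]
R6 ← R6 + (2/11)·R4: [0, 0, 0, 0, 0]
4 nonzero rows, so rank(B) = 4.
B has 5 columns; by rank–nullity, nullity = 5 − 4 = 1.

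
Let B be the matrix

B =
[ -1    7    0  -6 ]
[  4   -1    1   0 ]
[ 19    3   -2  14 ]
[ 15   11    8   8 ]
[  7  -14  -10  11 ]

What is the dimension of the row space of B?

Row reduce to echelon form.
R2 ← R2 + (4)·R1: [0, 27, 1, -24]
R3 ← R3 + (19)·R1: [0, 136, -2, -100]
R4 ← R4 + (15)·R1: [0, 116, 8, -82]
R5 ← R5 + (7)·R1: [0, 35, -10, -31]
R3 ← R3 − (136/27)·R2: [0, 0, -190/27, 188/9]
R4 ← R4 − (116/27)·R2: [0, 0, 100/27, 190/9]
R5 ← R5 − (35/27)·R2: [0, 0, -305/27, 1/9]
R4 ← R4 + (10/19)·R3: [0, 0, 0, 610/19]
R5 ← R5 − (61/38)·R3: [0, 0, 0, -635/19]
R5 ← R5 + (127/122)·R4: [0, 0, 0, 0]
Echelon form has 4 nonzero rows, so rank(B) = 4.
The row space has dimension equal to the rank: 4.

4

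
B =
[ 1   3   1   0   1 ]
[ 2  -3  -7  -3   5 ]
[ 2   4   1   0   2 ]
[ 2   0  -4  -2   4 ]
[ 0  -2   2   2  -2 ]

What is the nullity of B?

2

Row reduce to echelon form.
R2 ← R2 − (2)·R1: [0, -9, -9, -3, 3]
R3 ← R3 − (2)·R1: [0, -2, -1, 0, 0]
R4 ← R4 − (2)·R1: [0, -6, -6, -2, 2]
R3 ← R3 − (2/9)·R2: [0, 0, 1, 2/3, -2/3]
R4 ← R4 − (2/3)·R2: [0, 0, 0, 0, 0]
R5 ← R5 − (2/9)·R2: [0, 0, 4, 8/3, -8/3]
R5 ← R5 − (4)·R3: [0, 0, 0, 0, 0]
3 nonzero rows, so rank(B) = 3.
B has 5 columns; by rank–nullity, nullity = 5 − 3 = 2.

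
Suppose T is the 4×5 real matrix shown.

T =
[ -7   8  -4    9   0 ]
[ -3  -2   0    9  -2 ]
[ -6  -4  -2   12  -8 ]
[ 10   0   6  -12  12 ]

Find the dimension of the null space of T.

2

Row reduce to echelon form.
R2 ← R2 − (3/7)·R1: [0, -38/7, 12/7, 36/7, -2]
R3 ← R3 − (6/7)·R1: [0, -76/7, 10/7, 30/7, -8]
R4 ← R4 + (10/7)·R1: [0, 80/7, 2/7, 6/7, 12]
R3 ← R3 − (2)·R2: [0, 0, -2, -6, -4]
R4 ← R4 + (40/19)·R2: [0, 0, 74/19, 222/19, 148/19]
R4 ← R4 + (37/19)·R3: [0, 0, 0, 0, 0]
3 nonzero rows, so rank(T) = 3.
T has 5 columns; by rank–nullity, nullity = 5 − 3 = 2.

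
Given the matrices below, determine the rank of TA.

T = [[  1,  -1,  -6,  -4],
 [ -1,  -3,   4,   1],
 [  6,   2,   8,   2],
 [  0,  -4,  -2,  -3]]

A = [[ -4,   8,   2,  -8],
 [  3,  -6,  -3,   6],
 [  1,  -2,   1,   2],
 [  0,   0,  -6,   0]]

First compute TA:
[[-13,  26,  23, -26],
 [ -1,   2,   5,  -2],
 [-10,  20,   2, -20],
 [-14,  28,  28, -28]]
Now row reduce the product.
R2 ← R2 − (1/13)·R1: [0, 0, 42/13, 0]
R3 ← R3 − (10/13)·R1: [0, 0, -204/13, 0]
R4 ← R4 − (14/13)·R1: [0, 0, 42/13, 0]
R3 ← R3 + (34/7)·R2: [0, 0, 0, 0]
R4 ← R4 − R2: [0, 0, 0, 0]
2 nonzero rows, so rank(TA) = 2.

2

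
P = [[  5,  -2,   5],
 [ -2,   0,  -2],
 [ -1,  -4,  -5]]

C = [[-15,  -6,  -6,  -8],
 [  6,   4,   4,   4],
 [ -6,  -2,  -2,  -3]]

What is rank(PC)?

2

First compute PC:
[[-117, -48, -48, -63],
 [ 42,  16,  16,  22],
 [ 21,   0,   0,   7]]
Now row reduce the product.
R2 ← R2 + (14/39)·R1: [0, -16/13, -16/13, -8/13]
R3 ← R3 + (7/39)·R1: [0, -112/13, -112/13, -56/13]
R3 ← R3 − (7)·R2: [0, 0, 0, 0]
2 nonzero rows, so rank(PC) = 2.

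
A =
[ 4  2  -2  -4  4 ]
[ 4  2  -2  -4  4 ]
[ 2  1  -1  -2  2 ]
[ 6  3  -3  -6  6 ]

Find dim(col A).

1

Row reduce to echelon form.
R2 ← R2 − R1: [0, 0, 0, 0, 0]
R3 ← R3 − (1/2)·R1: [0, 0, 0, 0, 0]
R4 ← R4 − (3/2)·R1: [0, 0, 0, 0, 0]
Echelon form has 1 nonzero row, so rank(A) = 1.
The column space has dimension equal to the rank: 1.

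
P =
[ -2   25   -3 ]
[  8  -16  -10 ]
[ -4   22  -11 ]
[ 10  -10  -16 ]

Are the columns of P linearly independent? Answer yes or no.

yes

Row reduce P to echelon form.
R2 ← R2 + (4)·R1: [0, 84, -22]
R3 ← R3 − (2)·R1: [0, -28, -5]
R4 ← R4 + (5)·R1: [0, 115, -31]
R3 ← R3 + (1/3)·R2: [0, 0, -37/3]
R4 ← R4 − (115/84)·R2: [0, 0, -37/42]
R4 ← R4 − (1/14)·R3: [0, 0, 0]
3 pivots among 3 columns.
Every column is a pivot column, so the columns are linearly independent.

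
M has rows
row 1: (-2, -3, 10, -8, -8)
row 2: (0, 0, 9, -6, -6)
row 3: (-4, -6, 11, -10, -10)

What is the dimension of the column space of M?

2

Row reduce to echelon form.
R3 ← R3 − (2)·R1: [0, 0, -9, 6, 6]
R3 ← R3 + R2: [0, 0, 0, 0, 0]
Echelon form has 2 nonzero rows, so rank(M) = 2.
The column space has dimension equal to the rank: 2.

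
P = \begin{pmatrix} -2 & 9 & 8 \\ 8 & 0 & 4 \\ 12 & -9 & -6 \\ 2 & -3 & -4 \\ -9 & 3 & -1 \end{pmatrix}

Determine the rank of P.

Row reduce to echelon form.
R2 ← R2 + (4)·R1: [0, 36, 36]
R3 ← R3 + (6)·R1: [0, 45, 42]
R4 ← R4 + R1: [0, 6, 4]
R5 ← R5 − (9/2)·R1: [0, -75/2, -37]
R3 ← R3 − (5/4)·R2: [0, 0, -3]
R4 ← R4 − (1/6)·R2: [0, 0, -2]
R5 ← R5 + (25/24)·R2: [0, 0, 1/2]
R4 ← R4 − (2/3)·R3: [0, 0, 0]
R5 ← R5 + (1/6)·R3: [0, 0, 0]
Echelon form has 3 nonzero rows, so rank(P) = 3.

3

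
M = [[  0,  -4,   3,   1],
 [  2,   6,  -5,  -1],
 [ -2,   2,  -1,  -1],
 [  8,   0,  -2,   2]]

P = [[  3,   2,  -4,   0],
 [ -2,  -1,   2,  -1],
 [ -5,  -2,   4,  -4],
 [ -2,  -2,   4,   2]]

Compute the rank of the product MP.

First compute MP:
[[ -9,  -4,   8,  -6],
 [ 21,  10, -20,  12],
 [ -3,  -2,   4,   0],
 [ 30,  16, -32,  12]]
Now row reduce the product.
R2 ← R2 + (7/3)·R1: [0, 2/3, -4/3, -2]
R3 ← R3 − (1/3)·R1: [0, -2/3, 4/3, 2]
R4 ← R4 + (10/3)·R1: [0, 8/3, -16/3, -8]
R3 ← R3 + R2: [0, 0, 0, 0]
R4 ← R4 − (4)·R2: [0, 0, 0, 0]
2 nonzero rows, so rank(MP) = 2.

2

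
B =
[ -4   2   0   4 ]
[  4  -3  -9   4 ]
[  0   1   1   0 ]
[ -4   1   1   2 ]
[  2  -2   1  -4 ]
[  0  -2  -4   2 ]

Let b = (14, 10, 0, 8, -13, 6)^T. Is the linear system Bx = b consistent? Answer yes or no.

Row reduce the augmented matrix [B | b].
R2 ← R2 + R1: [0, -1, -9, 8, 24]
R4 ← R4 − R1: [0, -1, 1, -2, -6]
R5 ← R5 + (1/2)·R1: [0, -1, 1, -2, -6]
R3 ← R3 + R2: [0, 0, -8, 8, 24]
R4 ← R4 − R2: [0, 0, 10, -10, -30]
R5 ← R5 − R2: [0, 0, 10, -10, -30]
R6 ← R6 − (2)·R2: [0, 0, 14, -14, -42]
R4 ← R4 + (5/4)·R3: [0, 0, 0, 0, 0]
R5 ← R5 + (5/4)·R3: [0, 0, 0, 0, 0]
R6 ← R6 + (7/4)·R3: [0, 0, 0, 0, 0]
The echelon form has 3 nonzero rows, and every pivot lies in the first 4 columns, so rank(B) = rank([B|b]) = 3.
The system is consistent.

yes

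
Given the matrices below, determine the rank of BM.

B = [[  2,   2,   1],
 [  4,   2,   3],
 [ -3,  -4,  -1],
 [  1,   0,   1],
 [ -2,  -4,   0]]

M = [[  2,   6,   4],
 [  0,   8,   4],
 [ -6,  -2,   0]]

2

First compute BM:
[[ -2,  26,  16],
 [-10,  34,  24],
 [  0, -48, -28],
 [ -4,   4,   4],
 [ -4, -44, -24]]
Now row reduce the product.
R2 ← R2 − (5)·R1: [0, -96, -56]
R4 ← R4 − (2)·R1: [0, -48, -28]
R5 ← R5 − (2)·R1: [0, -96, -56]
R3 ← R3 − (1/2)·R2: [0, 0, 0]
R4 ← R4 − (1/2)·R2: [0, 0, 0]
R5 ← R5 − R2: [0, 0, 0]
2 nonzero rows, so rank(BM) = 2.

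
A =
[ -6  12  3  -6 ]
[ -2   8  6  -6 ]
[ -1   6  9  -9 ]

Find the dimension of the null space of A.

1

Row reduce to echelon form.
R2 ← R2 − (1/3)·R1: [0, 4, 5, -4]
R3 ← R3 − (1/6)·R1: [0, 4, 17/2, -8]
R3 ← R3 − R2: [0, 0, 7/2, -4]
3 nonzero rows, so rank(A) = 3.
A has 4 columns; by rank–nullity, nullity = 4 − 3 = 1.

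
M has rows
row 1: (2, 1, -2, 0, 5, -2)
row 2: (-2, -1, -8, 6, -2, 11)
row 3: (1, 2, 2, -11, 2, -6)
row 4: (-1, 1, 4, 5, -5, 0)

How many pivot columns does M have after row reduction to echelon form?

4

Row reduce to echelon form.
R2 ← R2 + R1: [0, 0, -10, 6, 3, 9]
R3 ← R3 − (1/2)·R1: [0, 3/2, 3, -11, -1/2, -5]
R4 ← R4 + (1/2)·R1: [0, 3/2, 3, 5, -5/2, -1]
Swap R2 ↔ R3
R4 ← R4 − R2: [0, 0, 0, 16, -2, 4]
Echelon form has 4 nonzero rows, so rank(M) = 4.
Each nonzero row contributes one pivot column: 4 pivot columns.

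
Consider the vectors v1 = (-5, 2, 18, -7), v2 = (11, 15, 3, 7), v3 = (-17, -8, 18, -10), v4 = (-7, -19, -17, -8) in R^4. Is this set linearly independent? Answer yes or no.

yes

Form the matrix with these vectors as rows and row reduce.
R2 ← R2 + (11/5)·R1: [0, 97/5, 213/5, -42/5]
R3 ← R3 − (17/5)·R1: [0, -74/5, -216/5, 69/5]
R4 ← R4 − (7/5)·R1: [0, -109/5, -211/5, 9/5]
R3 ← R3 + (74/97)·R2: [0, 0, -1038/97, 717/97]
R4 ← R4 + (109/97)·R2: [0, 0, 550/97, -741/97]
R4 ← R4 + (275/519)·R3: [0, 0, 0, -644/173]
4 nonzero rows, so the 4 vectors span a space of dimension 4.
Since 4 = 4, the vectors are linearly independent.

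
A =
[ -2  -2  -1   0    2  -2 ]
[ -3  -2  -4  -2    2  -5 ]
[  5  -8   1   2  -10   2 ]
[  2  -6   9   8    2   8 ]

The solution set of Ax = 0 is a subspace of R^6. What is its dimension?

2

Row reduce to echelon form.
R2 ← R2 − (3/2)·R1: [0, 1, -5/2, -2, -1, -2]
R3 ← R3 + (5/2)·R1: [0, -13, -3/2, 2, -5, -3]
R4 ← R4 + R1: [0, -8, 8, 8, 4, 6]
R3 ← R3 + (13)·R2: [0, 0, -34, -24, -18, -29]
R4 ← R4 + (8)·R2: [0, 0, -12, -8, -4, -10]
R4 ← R4 − (6/17)·R3: [0, 0, 0, 8/17, 40/17, 4/17]
4 nonzero rows, so rank(A) = 4.
A has 6 columns; by rank–nullity, nullity = 6 − 4 = 2.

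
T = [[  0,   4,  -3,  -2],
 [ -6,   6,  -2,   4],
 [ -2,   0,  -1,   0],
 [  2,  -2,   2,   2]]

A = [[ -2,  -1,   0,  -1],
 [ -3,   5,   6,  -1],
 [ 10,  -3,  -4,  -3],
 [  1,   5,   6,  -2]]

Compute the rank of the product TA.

4

First compute TA:
[[-44,  19,  24,   9],
 [-22,  62,  68,  -2],
 [ -6,   5,   4,   5],
 [ 24,  -8,  -8, -10]]
Now row reduce the product.
R2 ← R2 − (1/2)·R1: [0, 105/2, 56, -13/2]
R3 ← R3 − (3/22)·R1: [0, 53/22, 8/11, 83/22]
R4 ← R4 + (6/11)·R1: [0, 26/11, 56/11, -56/11]
R3 ← R3 − (53/1155)·R2: [0, 0, -304/165, 4702/1155]
R4 ← R4 − (52/1155)·R2: [0, 0, 424/165, -5542/1155]
R4 ← R4 + (53/38)·R3: [0, 0, 0, 117/133]
4 nonzero rows, so rank(TA) = 4.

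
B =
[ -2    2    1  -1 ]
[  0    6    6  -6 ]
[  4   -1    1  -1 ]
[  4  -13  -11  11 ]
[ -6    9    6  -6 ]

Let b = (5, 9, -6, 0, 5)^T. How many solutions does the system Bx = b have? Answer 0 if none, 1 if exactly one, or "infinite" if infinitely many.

Row reduce the augmented matrix [B | b].
R3 ← R3 + (2)·R1: [0, 3, 3, -3, 4]
R4 ← R4 + (2)·R1: [0, -9, -9, 9, 10]
R5 ← R5 − (3)·R1: [0, 3, 3, -3, -10]
R3 ← R3 − (1/2)·R2: [0, 0, 0, 0, -1/2]
R4 ← R4 + (3/2)·R2: [0, 0, 0, 0, 47/2]
R5 ← R5 − (1/2)·R2: [0, 0, 0, 0, -29/2]
R4 ← R4 + (47)·R3: [0, 0, 0, 0, 0]
R5 ← R5 − (29)·R3: [0, 0, 0, 0, 0]
The echelon form has 3 nonzero rows; the last pivot sits in the augmented column, so rank(B) = 2 but rank([B|b]) = 3.
Since the ranks differ, the system is inconsistent.
It has no solutions.

0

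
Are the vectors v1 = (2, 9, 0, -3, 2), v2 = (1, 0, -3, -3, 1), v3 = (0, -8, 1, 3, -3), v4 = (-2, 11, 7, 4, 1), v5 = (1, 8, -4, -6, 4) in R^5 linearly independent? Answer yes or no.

Form the matrix with these vectors as rows and row reduce.
R2 ← R2 − (1/2)·R1: [0, -9/2, -3, -3/2, 0]
R4 ← R4 + R1: [0, 20, 7, 1, 3]
R5 ← R5 − (1/2)·R1: [0, 7/2, -4, -9/2, 3]
R3 ← R3 − (16/9)·R2: [0, 0, 19/3, 17/3, -3]
R4 ← R4 + (40/9)·R2: [0, 0, -19/3, -17/3, 3]
R5 ← R5 + (7/9)·R2: [0, 0, -19/3, -17/3, 3]
R4 ← R4 + R3: [0, 0, 0, 0, 0]
R5 ← R5 + R3: [0, 0, 0, 0, 0]
3 nonzero rows, so the 5 vectors span a space of dimension 3.
Since 3 < 5, the vectors are linearly dependent.

no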